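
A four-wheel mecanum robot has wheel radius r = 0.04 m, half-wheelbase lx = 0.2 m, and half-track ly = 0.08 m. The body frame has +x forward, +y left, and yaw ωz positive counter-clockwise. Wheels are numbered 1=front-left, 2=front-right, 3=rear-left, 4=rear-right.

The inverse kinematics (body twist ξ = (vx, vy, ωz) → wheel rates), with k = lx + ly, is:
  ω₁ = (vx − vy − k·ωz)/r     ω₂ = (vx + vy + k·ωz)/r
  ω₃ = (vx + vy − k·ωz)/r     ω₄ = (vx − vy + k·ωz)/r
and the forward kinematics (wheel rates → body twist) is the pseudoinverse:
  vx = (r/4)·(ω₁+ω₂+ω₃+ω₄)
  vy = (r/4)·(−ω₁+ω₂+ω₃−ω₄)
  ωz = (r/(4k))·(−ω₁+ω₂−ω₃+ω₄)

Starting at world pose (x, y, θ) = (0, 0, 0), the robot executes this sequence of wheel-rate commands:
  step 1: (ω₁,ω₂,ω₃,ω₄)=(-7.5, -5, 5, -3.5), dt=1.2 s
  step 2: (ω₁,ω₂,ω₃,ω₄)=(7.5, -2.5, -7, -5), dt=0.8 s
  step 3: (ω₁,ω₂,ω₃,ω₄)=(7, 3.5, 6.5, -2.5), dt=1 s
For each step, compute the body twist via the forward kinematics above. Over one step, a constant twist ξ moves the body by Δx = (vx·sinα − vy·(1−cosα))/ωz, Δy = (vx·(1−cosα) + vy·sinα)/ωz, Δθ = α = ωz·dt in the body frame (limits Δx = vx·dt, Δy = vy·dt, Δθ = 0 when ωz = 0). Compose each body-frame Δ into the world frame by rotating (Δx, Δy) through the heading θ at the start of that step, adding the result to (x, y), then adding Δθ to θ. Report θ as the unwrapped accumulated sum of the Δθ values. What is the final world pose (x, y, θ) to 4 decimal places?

step 1: ξ=(vx,vy,ωz)=(-0.1100, 0.1100, -0.2143), dt=1.2 → body Δ=(-0.1137, 0.1474, -0.2571) → world pose (-0.1137, 0.1474, -0.2571)
step 2: ξ=(vx,vy,ωz)=(-0.0700, -0.1200, -0.2857), dt=0.8 → body Δ=(-0.0664, -0.0888, -0.2286) → world pose (-0.2005, 0.0784, -0.4857)
step 3: ξ=(vx,vy,ωz)=(0.1450, 0.0550, -0.4464), dt=1.0 → body Δ=(0.1523, 0.0214, -0.4464) → world pose (-0.0558, 0.0262, -0.9321)

(-0.0558, 0.0262, -0.9321)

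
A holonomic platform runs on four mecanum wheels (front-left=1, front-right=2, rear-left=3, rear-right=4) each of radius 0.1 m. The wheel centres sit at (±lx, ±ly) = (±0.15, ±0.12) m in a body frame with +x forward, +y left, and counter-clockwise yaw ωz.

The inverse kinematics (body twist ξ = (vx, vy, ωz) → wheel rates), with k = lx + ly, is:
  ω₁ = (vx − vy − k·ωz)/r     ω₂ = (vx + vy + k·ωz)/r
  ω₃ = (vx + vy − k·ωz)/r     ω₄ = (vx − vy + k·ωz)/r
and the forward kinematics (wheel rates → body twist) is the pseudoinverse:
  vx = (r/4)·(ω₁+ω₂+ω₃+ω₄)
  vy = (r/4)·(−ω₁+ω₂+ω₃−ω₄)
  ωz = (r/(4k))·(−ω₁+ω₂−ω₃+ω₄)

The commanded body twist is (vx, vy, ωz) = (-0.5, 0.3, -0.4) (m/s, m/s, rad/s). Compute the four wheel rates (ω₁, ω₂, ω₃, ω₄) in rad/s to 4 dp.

(-6.9200, -3.0800, -0.9200, -9.0800)

k = lx + ly = 0.15 + 0.12 = 0.2700;  k·ωz = 0.2700·-0.4 = -0.1080
ω₁ (FL) = (vx − vy − k·ωz)/r = -0.6920/0.1 = -6.9200
ω₂ (FR) = (vx + vy + k·ωz)/r = -0.3080/0.1 = -3.0800
ω₃ (RL) = (vx + vy − k·ωz)/r = -0.0920/0.1 = -0.9200
ω₄ (RR) = (vx − vy + k·ωz)/r = -0.9080/0.1 = -9.0800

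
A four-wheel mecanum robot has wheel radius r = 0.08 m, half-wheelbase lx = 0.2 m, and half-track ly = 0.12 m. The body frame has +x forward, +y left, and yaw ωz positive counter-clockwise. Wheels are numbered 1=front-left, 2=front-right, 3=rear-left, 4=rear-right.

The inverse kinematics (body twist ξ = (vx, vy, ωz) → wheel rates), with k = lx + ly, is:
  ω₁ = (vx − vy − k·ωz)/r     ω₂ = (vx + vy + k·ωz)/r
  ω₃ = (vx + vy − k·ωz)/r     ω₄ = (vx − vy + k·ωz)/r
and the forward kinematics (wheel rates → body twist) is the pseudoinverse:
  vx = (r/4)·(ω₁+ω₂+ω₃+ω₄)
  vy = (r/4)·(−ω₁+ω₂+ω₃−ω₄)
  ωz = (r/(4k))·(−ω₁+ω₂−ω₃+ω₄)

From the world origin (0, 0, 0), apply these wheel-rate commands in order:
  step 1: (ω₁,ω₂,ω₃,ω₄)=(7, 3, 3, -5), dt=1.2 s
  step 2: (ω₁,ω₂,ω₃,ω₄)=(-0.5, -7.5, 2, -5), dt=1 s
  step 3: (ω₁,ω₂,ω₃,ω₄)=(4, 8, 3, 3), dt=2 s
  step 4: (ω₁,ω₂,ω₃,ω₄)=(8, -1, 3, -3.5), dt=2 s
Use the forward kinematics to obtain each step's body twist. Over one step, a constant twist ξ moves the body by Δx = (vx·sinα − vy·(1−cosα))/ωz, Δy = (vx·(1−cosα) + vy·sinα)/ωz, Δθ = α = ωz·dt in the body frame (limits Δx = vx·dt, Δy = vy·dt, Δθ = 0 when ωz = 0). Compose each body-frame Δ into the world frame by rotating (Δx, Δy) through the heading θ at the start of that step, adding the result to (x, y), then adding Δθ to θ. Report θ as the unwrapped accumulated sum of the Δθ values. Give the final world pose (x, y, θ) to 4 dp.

step 1: ξ=(vx,vy,ωz)=(0.1600, 0.0800, -0.7500), dt=1.2 → body Δ=(0.2075, 0.0028, -0.9000) → world pose (0.2075, 0.0028, -0.9000)
step 2: ξ=(vx,vy,ωz)=(-0.2200, 0.0000, -0.8750), dt=1.0 → body Δ=(-0.1930, 0.0903, -0.8750) → world pose (0.1582, 0.2101, -1.7750)
step 3: ξ=(vx,vy,ωz)=(0.3600, 0.0800, 0.2500), dt=2.0 → body Δ=(0.6512, 0.3297, 0.5000) → world pose (0.3490, -0.4944, -1.2750)
step 4: ξ=(vx,vy,ωz)=(0.1300, -0.0500, -0.9688), dt=2.0 → body Δ=(0.0552, -0.2305, -1.9375) → world pose (0.1446, -0.6144, -3.2125)

(0.1446, -0.6144, -3.2125)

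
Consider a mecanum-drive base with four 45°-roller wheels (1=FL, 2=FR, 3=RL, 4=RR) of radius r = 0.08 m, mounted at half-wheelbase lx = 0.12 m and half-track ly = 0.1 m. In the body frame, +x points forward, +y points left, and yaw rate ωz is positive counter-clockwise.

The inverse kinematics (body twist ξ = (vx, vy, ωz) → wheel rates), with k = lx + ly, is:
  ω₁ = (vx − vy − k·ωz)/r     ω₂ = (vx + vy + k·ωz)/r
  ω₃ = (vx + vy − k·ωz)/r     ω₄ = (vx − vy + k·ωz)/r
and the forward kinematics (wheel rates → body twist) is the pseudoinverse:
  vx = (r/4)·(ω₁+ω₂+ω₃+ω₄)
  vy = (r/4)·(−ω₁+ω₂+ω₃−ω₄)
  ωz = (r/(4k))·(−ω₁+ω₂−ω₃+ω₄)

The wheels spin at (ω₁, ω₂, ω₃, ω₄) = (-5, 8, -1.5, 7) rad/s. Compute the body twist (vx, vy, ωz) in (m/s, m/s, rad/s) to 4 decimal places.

k = lx + ly = 0.12 + 0.1 = 0.2200
ω₁+ω₂+ω₃+ω₄ = 8.5000  →  vx = (0.08/4)·8.5000 = 0.1700
−ω₁+ω₂+ω₃−ω₄ = 4.5000  →  vy = (0.08/4)·4.5000 = 0.0900
−ω₁+ω₂−ω₃+ω₄ = 21.5000  →  ωz = (0.08/0.8800)·21.5000 = 1.9545

(0.1700, 0.0900, 1.9545)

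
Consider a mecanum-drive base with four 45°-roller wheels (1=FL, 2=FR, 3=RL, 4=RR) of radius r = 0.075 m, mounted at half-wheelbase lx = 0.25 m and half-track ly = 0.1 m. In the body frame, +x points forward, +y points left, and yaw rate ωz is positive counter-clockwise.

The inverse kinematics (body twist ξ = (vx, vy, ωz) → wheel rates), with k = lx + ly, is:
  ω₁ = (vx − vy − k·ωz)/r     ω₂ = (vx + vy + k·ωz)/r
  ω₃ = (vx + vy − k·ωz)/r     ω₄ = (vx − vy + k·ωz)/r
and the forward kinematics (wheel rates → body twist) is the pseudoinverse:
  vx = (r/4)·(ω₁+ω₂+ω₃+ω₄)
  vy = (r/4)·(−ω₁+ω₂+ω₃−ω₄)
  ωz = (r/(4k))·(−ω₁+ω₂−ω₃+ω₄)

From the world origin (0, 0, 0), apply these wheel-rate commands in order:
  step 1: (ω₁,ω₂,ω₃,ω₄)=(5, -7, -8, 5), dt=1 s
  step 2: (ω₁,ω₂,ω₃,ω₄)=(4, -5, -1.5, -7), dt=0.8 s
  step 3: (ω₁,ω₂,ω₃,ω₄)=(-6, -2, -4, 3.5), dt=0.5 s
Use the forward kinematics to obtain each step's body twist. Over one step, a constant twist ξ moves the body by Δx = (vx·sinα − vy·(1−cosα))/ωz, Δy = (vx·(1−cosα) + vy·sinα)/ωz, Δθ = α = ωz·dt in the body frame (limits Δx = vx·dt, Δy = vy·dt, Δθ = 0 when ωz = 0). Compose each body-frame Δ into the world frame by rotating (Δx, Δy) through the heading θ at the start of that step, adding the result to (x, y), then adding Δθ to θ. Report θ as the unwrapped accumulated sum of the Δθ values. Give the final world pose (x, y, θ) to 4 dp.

(-0.3157, -0.4833, -0.2598)

step 1: ξ=(vx,vy,ωz)=(-0.0938, -0.4688, 0.0536), dt=1.0 → body Δ=(-0.0812, -0.4710, 0.0536) → world pose (-0.0812, -0.4710, 0.0536)
step 2: ξ=(vx,vy,ωz)=(-0.1781, -0.0656, -0.7768), dt=0.8 → body Δ=(-0.1493, -0.0063, -0.6214) → world pose (-0.2299, -0.4853, -0.5679)
step 3: ξ=(vx,vy,ωz)=(-0.1594, -0.0656, 0.6161), dt=0.5 → body Δ=(-0.0734, -0.0445, 0.3080) → world pose (-0.3157, -0.4833, -0.2598)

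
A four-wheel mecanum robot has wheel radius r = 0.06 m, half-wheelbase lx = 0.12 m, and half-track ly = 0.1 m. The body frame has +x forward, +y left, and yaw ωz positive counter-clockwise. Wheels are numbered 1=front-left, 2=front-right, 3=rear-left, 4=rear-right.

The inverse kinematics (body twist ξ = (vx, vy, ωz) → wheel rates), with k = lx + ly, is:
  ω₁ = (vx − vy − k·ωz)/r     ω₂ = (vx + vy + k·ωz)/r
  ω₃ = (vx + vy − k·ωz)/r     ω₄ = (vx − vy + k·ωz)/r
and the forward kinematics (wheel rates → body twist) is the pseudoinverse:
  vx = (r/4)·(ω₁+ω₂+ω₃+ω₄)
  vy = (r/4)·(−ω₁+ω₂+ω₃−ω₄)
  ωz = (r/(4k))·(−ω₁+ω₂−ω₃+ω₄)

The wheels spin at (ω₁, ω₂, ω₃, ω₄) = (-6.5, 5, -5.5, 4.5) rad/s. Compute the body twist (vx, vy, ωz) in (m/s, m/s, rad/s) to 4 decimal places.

k = lx + ly = 0.12 + 0.1 = 0.2200
ω₁+ω₂+ω₃+ω₄ = -2.5000  →  vx = (0.06/4)·-2.5000 = -0.0375
−ω₁+ω₂+ω₃−ω₄ = 1.5000  →  vy = (0.06/4)·1.5000 = 0.0225
−ω₁+ω₂−ω₃+ω₄ = 21.5000  →  ωz = (0.06/0.8800)·21.5000 = 1.4659

(-0.0375, 0.0225, 1.4659)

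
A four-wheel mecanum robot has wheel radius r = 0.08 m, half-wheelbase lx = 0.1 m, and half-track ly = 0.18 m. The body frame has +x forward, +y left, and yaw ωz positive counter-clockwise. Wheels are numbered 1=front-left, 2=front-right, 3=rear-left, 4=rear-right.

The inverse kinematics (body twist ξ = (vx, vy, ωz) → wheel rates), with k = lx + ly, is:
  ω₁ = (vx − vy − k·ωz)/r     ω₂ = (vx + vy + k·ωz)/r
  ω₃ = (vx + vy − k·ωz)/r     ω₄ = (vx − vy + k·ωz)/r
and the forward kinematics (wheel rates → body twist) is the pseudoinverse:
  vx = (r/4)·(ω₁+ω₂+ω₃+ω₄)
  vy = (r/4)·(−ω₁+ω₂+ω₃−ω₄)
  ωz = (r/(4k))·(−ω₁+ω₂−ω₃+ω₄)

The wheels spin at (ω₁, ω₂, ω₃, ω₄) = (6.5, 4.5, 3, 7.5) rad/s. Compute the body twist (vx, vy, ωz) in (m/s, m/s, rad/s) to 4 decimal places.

(0.4300, -0.1300, 0.1786)

k = lx + ly = 0.1 + 0.18 = 0.2800
ω₁+ω₂+ω₃+ω₄ = 21.5000  →  vx = (0.08/4)·21.5000 = 0.4300
−ω₁+ω₂+ω₃−ω₄ = -6.5000  →  vy = (0.08/4)·-6.5000 = -0.1300
−ω₁+ω₂−ω₃+ω₄ = 2.5000  →  ωz = (0.08/1.1200)·2.5000 = 0.1786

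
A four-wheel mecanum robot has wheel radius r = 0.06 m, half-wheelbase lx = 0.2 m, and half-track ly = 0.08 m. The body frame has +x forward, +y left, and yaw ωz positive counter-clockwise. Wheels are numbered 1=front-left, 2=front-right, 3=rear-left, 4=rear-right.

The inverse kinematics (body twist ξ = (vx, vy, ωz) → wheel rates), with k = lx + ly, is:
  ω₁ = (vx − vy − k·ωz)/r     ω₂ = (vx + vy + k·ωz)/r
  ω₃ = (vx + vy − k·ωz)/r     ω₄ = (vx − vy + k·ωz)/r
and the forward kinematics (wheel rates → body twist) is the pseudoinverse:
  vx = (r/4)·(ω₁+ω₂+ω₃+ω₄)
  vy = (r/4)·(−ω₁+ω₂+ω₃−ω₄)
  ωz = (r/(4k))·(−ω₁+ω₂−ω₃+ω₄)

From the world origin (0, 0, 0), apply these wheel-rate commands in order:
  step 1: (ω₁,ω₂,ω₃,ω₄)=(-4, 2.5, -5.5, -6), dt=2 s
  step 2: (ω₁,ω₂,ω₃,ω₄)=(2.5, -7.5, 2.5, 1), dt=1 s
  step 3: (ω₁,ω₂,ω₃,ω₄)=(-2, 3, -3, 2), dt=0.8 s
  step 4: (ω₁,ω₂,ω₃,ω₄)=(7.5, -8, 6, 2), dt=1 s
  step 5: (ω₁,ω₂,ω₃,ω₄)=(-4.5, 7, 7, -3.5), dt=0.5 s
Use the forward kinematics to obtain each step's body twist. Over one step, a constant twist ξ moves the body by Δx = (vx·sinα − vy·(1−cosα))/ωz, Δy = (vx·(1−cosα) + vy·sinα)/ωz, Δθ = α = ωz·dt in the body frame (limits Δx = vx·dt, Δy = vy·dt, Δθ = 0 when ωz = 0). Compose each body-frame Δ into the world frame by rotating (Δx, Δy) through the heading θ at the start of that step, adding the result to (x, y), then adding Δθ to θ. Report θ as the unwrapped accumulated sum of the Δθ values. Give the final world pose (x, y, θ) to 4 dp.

step 1: ξ=(vx,vy,ωz)=(-0.1950, 0.1050, 0.3214), dt=2.0 → body Δ=(-0.4289, 0.0747, 0.6429) → world pose (-0.4289, 0.0747, 0.6429)
step 2: ξ=(vx,vy,ωz)=(-0.0225, -0.1275, -0.6161), dt=1.0 → body Δ=(-0.0592, -0.1129, -0.6161) → world pose (-0.4086, -0.0511, 0.0268)
step 3: ξ=(vx,vy,ωz)=(0.0000, 0.0000, 0.5357), dt=0.8 → body Δ=(0.0000, 0.0000, 0.4286) → world pose (-0.4086, -0.0511, 0.4554)
step 4: ξ=(vx,vy,ωz)=(0.1125, -0.1725, -1.0446), dt=1.0 → body Δ=(0.0109, -0.1964, -1.0446) → world pose (-0.3124, -0.2227, -0.5893)
step 5: ξ=(vx,vy,ωz)=(0.0900, 0.3300, 0.0536), dt=0.5 → body Δ=(0.0428, 0.1656, 0.0268) → world pose (-0.1848, -0.1088, -0.5625)

(-0.1848, -0.1088, -0.5625)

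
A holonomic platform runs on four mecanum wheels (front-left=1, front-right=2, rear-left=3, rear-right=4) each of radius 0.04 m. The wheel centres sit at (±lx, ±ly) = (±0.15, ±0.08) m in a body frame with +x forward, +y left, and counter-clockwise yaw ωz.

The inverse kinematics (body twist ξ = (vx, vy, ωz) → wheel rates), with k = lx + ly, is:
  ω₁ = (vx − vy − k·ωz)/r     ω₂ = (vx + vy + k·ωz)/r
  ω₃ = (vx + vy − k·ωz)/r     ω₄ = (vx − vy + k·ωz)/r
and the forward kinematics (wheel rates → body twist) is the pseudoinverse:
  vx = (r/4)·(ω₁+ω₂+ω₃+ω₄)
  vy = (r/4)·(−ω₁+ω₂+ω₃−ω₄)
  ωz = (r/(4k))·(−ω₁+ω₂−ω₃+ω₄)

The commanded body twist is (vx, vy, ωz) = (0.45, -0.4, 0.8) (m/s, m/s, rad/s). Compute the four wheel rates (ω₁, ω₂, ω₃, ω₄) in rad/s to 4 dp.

(16.6500, 5.8500, -3.3500, 25.8500)

k = lx + ly = 0.15 + 0.08 = 0.2300;  k·ωz = 0.2300·0.8 = 0.1840
ω₁ (FL) = (vx − vy − k·ωz)/r = 0.6660/0.04 = 16.6500
ω₂ (FR) = (vx + vy + k·ωz)/r = 0.2340/0.04 = 5.8500
ω₃ (RL) = (vx + vy − k·ωz)/r = -0.1340/0.04 = -3.3500
ω₄ (RR) = (vx − vy + k·ωz)/r = 1.0340/0.04 = 25.8500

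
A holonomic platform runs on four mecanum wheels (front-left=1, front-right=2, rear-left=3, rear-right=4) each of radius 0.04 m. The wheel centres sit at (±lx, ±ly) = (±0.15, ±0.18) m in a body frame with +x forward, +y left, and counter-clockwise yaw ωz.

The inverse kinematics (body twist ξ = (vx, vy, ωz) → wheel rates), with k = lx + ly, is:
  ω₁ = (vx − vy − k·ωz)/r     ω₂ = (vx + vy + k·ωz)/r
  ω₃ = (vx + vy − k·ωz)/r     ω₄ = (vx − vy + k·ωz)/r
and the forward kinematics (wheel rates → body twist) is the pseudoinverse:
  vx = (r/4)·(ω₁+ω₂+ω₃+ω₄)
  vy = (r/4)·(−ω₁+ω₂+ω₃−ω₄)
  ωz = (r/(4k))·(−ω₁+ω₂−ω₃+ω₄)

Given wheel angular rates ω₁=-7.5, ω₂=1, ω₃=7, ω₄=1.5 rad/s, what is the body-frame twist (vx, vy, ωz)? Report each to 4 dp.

(0.0200, 0.1400, 0.0909)

k = lx + ly = 0.15 + 0.18 = 0.3300
ω₁+ω₂+ω₃+ω₄ = 2.0000  →  vx = (0.04/4)·2.0000 = 0.0200
−ω₁+ω₂+ω₃−ω₄ = 14.0000  →  vy = (0.04/4)·14.0000 = 0.1400
−ω₁+ω₂−ω₃+ω₄ = 3.0000  →  ωz = (0.04/1.3200)·3.0000 = 0.0909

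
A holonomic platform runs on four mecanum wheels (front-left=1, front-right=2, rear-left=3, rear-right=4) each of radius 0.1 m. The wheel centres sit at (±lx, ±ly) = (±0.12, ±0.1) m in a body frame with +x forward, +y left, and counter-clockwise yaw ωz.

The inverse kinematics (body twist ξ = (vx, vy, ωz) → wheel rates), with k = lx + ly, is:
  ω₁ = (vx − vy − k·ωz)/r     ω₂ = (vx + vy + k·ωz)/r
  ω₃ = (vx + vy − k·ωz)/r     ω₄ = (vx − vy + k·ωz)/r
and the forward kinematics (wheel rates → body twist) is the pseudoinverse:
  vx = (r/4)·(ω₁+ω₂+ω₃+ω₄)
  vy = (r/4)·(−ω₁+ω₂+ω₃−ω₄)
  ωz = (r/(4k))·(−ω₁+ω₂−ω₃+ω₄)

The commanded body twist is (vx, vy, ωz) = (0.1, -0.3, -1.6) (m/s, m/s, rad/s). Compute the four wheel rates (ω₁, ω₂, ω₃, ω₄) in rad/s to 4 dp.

k = lx + ly = 0.12 + 0.1 = 0.2200;  k·ωz = 0.2200·-1.6 = -0.3520
ω₁ (FL) = (vx − vy − k·ωz)/r = 0.7520/0.1 = 7.5200
ω₂ (FR) = (vx + vy + k·ωz)/r = -0.5520/0.1 = -5.5200
ω₃ (RL) = (vx + vy − k·ωz)/r = 0.1520/0.1 = 1.5200
ω₄ (RR) = (vx − vy + k·ωz)/r = 0.0480/0.1 = 0.4800

(7.5200, -5.5200, 1.5200, 0.4800)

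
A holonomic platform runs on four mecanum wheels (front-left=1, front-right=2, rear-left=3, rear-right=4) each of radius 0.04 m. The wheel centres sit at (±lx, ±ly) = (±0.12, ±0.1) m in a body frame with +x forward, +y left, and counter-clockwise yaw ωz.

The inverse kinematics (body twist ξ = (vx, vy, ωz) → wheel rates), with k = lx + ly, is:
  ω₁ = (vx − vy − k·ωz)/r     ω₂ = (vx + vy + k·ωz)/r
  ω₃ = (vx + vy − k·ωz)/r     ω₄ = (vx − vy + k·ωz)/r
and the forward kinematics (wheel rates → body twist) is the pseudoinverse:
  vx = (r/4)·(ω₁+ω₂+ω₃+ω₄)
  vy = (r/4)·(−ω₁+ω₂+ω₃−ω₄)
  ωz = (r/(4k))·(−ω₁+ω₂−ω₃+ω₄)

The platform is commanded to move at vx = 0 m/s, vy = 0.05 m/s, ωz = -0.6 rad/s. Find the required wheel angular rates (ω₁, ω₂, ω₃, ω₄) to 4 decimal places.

(2.0500, -2.0500, 4.5500, -4.5500)

k = lx + ly = 0.12 + 0.1 = 0.2200;  k·ωz = 0.2200·-0.6 = -0.1320
ω₁ (FL) = (vx − vy − k·ωz)/r = 0.0820/0.04 = 2.0500
ω₂ (FR) = (vx + vy + k·ωz)/r = -0.0820/0.04 = -2.0500
ω₃ (RL) = (vx + vy − k·ωz)/r = 0.1820/0.04 = 4.5500
ω₄ (RR) = (vx − vy + k·ωz)/r = -0.1820/0.04 = -4.5500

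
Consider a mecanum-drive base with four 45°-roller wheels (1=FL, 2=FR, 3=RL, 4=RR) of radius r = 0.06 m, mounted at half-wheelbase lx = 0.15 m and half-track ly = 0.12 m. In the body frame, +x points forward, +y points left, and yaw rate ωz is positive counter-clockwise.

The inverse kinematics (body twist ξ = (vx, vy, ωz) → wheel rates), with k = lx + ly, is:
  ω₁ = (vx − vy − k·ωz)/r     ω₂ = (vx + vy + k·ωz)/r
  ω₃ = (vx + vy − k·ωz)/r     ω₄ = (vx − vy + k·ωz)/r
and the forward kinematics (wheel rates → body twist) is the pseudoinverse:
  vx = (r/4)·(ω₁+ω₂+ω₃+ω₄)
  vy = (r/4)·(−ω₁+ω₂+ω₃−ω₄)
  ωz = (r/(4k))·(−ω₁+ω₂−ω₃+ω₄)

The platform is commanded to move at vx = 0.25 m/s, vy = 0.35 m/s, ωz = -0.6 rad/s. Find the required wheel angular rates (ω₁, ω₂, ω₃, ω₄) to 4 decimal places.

k = lx + ly = 0.15 + 0.12 = 0.2700;  k·ωz = 0.2700·-0.6 = -0.1620
ω₁ (FL) = (vx − vy − k·ωz)/r = 0.0620/0.06 = 1.0333
ω₂ (FR) = (vx + vy + k·ωz)/r = 0.4380/0.06 = 7.3000
ω₃ (RL) = (vx + vy − k·ωz)/r = 0.7620/0.06 = 12.7000
ω₄ (RR) = (vx − vy + k·ωz)/r = -0.2620/0.06 = -4.3667

(1.0333, 7.3000, 12.7000, -4.3667)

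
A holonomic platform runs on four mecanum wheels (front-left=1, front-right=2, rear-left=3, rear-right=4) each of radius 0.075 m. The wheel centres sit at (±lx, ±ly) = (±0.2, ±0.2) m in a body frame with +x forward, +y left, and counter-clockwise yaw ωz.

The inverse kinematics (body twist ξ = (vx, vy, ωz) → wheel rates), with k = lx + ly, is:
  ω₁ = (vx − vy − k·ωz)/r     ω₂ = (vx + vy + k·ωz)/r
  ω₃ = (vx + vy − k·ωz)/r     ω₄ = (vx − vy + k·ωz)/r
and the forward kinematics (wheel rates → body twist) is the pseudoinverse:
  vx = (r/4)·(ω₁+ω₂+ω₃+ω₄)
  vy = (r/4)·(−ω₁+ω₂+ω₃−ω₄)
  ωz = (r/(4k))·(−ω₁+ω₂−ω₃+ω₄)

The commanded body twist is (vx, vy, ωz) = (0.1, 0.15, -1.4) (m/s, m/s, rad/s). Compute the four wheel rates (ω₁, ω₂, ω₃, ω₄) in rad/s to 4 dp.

(6.8000, -4.1333, 10.8000, -8.1333)

k = lx + ly = 0.2 + 0.2 = 0.4000;  k·ωz = 0.4000·-1.4 = -0.5600
ω₁ (FL) = (vx − vy − k·ωz)/r = 0.5100/0.075 = 6.8000
ω₂ (FR) = (vx + vy + k·ωz)/r = -0.3100/0.075 = -4.1333
ω₃ (RL) = (vx + vy − k·ωz)/r = 0.8100/0.075 = 10.8000
ω₄ (RR) = (vx − vy + k·ωz)/r = -0.6100/0.075 = -8.1333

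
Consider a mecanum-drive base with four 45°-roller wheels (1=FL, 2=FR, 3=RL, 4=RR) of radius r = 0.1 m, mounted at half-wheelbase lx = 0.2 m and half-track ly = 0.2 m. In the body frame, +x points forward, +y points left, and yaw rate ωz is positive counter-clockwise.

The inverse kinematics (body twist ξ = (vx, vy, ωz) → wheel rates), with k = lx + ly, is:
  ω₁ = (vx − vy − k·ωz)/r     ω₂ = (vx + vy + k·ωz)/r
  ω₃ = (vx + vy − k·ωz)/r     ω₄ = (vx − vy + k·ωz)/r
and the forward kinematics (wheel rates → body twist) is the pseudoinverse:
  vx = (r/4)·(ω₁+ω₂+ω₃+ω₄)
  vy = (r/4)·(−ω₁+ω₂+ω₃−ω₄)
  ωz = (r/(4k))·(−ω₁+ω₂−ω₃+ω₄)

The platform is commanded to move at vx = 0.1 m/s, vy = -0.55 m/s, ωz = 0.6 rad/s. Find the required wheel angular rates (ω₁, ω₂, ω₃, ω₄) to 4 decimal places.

k = lx + ly = 0.2 + 0.2 = 0.4000;  k·ωz = 0.4000·0.6 = 0.2400
ω₁ (FL) = (vx − vy − k·ωz)/r = 0.4100/0.1 = 4.1000
ω₂ (FR) = (vx + vy + k·ωz)/r = -0.2100/0.1 = -2.1000
ω₃ (RL) = (vx + vy − k·ωz)/r = -0.6900/0.1 = -6.9000
ω₄ (RR) = (vx − vy + k·ωz)/r = 0.8900/0.1 = 8.9000

(4.1000, -2.1000, -6.9000, 8.9000)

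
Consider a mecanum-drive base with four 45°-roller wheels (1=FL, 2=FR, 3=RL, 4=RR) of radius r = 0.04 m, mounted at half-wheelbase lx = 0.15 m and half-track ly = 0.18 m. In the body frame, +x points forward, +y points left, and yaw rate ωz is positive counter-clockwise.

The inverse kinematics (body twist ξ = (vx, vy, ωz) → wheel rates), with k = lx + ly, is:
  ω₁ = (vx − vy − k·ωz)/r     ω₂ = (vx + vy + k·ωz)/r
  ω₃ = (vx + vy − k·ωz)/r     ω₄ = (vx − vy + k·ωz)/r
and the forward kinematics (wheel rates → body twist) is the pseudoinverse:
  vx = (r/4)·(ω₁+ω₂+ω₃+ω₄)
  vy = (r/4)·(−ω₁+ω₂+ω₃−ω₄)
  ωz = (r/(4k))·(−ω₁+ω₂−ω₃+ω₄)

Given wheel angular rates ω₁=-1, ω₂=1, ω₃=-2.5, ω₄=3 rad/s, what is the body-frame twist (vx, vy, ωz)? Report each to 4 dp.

k = lx + ly = 0.15 + 0.18 = 0.3300
ω₁+ω₂+ω₃+ω₄ = 0.5000  →  vx = (0.04/4)·0.5000 = 0.0050
−ω₁+ω₂+ω₃−ω₄ = -3.5000  →  vy = (0.04/4)·-3.5000 = -0.0350
−ω₁+ω₂−ω₃+ω₄ = 7.5000  →  ωz = (0.04/1.3200)·7.5000 = 0.2273

(0.0050, -0.0350, 0.2273)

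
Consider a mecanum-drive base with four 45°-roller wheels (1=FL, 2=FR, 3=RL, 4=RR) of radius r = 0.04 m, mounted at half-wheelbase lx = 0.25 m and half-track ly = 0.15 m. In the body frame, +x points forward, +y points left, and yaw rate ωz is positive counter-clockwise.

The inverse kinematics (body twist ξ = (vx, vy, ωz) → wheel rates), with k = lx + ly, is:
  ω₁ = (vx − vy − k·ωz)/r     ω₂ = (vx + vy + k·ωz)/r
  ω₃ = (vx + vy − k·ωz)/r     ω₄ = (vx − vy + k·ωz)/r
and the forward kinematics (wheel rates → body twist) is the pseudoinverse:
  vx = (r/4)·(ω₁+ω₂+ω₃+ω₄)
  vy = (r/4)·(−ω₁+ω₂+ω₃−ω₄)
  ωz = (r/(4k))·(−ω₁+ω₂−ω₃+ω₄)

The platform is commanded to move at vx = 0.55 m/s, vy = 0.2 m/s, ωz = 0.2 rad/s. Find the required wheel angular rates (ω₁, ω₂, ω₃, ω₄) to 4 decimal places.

k = lx + ly = 0.25 + 0.15 = 0.4000;  k·ωz = 0.4000·0.2 = 0.0800
ω₁ (FL) = (vx − vy − k·ωz)/r = 0.2700/0.04 = 6.7500
ω₂ (FR) = (vx + vy + k·ωz)/r = 0.8300/0.04 = 20.7500
ω₃ (RL) = (vx + vy − k·ωz)/r = 0.6700/0.04 = 16.7500
ω₄ (RR) = (vx − vy + k·ωz)/r = 0.4300/0.04 = 10.7500

(6.7500, 20.7500, 16.7500, 10.7500)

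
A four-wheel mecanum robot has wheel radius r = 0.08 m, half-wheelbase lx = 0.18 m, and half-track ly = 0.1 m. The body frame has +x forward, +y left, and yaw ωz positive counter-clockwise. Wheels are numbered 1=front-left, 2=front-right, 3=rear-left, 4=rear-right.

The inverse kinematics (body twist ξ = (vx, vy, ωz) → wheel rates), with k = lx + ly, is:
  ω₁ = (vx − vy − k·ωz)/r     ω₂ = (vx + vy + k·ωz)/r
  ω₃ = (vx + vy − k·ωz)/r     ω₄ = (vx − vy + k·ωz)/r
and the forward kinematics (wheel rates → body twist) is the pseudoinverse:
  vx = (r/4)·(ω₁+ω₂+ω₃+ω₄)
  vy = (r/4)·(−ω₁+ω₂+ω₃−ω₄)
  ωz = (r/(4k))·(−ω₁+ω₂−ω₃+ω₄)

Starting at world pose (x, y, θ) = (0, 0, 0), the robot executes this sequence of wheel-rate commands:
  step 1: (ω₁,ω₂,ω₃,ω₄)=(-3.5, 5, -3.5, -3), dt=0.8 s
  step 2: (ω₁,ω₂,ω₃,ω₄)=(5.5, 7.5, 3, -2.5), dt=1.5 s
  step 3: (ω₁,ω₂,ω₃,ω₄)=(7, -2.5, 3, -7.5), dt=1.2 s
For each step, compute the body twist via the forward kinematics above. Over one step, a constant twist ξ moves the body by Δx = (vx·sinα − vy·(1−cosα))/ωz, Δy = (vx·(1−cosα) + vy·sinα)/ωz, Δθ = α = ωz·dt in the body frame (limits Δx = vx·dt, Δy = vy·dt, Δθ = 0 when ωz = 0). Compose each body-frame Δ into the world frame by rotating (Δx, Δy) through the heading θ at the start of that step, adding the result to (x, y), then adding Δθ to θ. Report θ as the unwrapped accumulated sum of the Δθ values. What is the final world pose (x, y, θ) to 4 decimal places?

step 1: ξ=(vx,vy,ωz)=(-0.1000, 0.1600, 0.6429), dt=0.8 → body Δ=(-0.1087, 0.1023, 0.5143) → world pose (-0.1087, 0.1023, 0.5143)
step 2: ξ=(vx,vy,ωz)=(0.2700, 0.1500, -0.2500), dt=1.5 → body Δ=(0.4373, 0.1447, -0.3750) → world pose (0.2008, 0.4434, 0.1393)
step 3: ξ=(vx,vy,ωz)=(0.0000, 0.0200, -1.4286), dt=1.2 → body Δ=(0.0160, 0.0139, -1.7143) → world pose (0.2147, 0.4593, -1.5750)

(0.2147, 0.4593, -1.5750)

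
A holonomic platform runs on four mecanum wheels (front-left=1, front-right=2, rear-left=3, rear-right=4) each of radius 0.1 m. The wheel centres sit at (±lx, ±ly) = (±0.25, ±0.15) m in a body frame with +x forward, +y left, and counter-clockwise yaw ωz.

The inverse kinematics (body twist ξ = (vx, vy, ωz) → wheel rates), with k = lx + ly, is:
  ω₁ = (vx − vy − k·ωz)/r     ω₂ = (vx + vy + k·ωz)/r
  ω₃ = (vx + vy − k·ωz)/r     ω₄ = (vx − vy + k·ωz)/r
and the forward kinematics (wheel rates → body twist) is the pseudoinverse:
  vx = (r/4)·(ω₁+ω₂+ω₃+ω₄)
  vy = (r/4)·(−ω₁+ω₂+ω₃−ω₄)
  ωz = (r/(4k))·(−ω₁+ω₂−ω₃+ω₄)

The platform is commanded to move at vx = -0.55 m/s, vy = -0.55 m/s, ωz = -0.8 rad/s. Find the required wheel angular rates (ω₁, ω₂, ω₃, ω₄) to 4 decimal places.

(3.2000, -14.2000, -7.8000, -3.2000)

k = lx + ly = 0.25 + 0.15 = 0.4000;  k·ωz = 0.4000·-0.8 = -0.3200
ω₁ (FL) = (vx − vy − k·ωz)/r = 0.3200/0.1 = 3.2000
ω₂ (FR) = (vx + vy + k·ωz)/r = -1.4200/0.1 = -14.2000
ω₃ (RL) = (vx + vy − k·ωz)/r = -0.7800/0.1 = -7.8000
ω₄ (RR) = (vx − vy + k·ωz)/r = -0.3200/0.1 = -3.2000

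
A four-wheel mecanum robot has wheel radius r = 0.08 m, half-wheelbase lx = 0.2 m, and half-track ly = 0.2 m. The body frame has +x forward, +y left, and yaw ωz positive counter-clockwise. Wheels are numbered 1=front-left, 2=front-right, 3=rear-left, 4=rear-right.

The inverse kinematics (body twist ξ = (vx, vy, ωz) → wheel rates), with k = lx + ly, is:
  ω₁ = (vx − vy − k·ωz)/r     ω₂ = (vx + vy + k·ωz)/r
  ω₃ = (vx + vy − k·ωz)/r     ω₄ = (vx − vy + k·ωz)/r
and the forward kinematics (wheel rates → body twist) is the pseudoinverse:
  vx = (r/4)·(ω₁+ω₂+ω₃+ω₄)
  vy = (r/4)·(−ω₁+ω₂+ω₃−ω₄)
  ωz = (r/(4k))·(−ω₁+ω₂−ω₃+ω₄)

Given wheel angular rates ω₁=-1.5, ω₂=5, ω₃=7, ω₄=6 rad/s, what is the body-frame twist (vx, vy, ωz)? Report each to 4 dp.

k = lx + ly = 0.2 + 0.2 = 0.4000
ω₁+ω₂+ω₃+ω₄ = 16.5000  →  vx = (0.08/4)·16.5000 = 0.3300
−ω₁+ω₂+ω₃−ω₄ = 7.5000  →  vy = (0.08/4)·7.5000 = 0.1500
−ω₁+ω₂−ω₃+ω₄ = 5.5000  →  ωz = (0.08/1.6000)·5.5000 = 0.2750

(0.3300, 0.1500, 0.2750)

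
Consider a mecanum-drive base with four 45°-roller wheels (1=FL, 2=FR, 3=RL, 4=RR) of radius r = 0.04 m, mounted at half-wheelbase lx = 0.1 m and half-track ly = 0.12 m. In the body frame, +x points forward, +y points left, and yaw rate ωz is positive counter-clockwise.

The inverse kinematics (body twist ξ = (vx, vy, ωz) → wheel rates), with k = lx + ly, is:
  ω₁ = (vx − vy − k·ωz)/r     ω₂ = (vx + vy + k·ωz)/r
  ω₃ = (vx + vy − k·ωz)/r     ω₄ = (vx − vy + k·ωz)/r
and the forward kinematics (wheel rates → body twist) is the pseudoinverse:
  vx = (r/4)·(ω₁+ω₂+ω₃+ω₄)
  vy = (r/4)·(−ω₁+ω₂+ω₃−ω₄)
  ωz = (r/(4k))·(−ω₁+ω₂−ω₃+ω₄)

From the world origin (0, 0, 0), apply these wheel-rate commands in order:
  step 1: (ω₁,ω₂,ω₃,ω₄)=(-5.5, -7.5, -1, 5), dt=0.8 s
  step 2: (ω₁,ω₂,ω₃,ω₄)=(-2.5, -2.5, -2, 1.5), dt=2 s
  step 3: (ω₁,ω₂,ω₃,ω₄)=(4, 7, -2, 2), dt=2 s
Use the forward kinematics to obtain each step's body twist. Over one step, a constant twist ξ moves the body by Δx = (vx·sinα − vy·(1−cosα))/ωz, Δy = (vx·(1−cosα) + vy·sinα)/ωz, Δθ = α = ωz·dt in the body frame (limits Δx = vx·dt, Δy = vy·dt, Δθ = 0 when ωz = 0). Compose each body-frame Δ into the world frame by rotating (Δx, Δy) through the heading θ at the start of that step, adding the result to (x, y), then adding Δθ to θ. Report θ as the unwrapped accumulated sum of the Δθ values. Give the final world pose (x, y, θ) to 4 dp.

(0.0167, -0.0299, 1.1000)

step 1: ξ=(vx,vy,ωz)=(-0.0900, -0.0800, 0.1818), dt=0.8 → body Δ=(-0.0671, -0.0690, 0.1455) → world pose (-0.0671, -0.0690, 0.1455)
step 2: ξ=(vx,vy,ωz)=(-0.0550, -0.0350, 0.1591), dt=2.0 → body Δ=(-0.0971, -0.0862, 0.3182) → world pose (-0.1507, -0.1683, 0.4636)
step 3: ξ=(vx,vy,ωz)=(0.1100, -0.0100, 0.3182), dt=2.0 → body Δ=(0.2116, 0.0490, 0.6364) → world pose (0.0167, -0.0299, 1.1000)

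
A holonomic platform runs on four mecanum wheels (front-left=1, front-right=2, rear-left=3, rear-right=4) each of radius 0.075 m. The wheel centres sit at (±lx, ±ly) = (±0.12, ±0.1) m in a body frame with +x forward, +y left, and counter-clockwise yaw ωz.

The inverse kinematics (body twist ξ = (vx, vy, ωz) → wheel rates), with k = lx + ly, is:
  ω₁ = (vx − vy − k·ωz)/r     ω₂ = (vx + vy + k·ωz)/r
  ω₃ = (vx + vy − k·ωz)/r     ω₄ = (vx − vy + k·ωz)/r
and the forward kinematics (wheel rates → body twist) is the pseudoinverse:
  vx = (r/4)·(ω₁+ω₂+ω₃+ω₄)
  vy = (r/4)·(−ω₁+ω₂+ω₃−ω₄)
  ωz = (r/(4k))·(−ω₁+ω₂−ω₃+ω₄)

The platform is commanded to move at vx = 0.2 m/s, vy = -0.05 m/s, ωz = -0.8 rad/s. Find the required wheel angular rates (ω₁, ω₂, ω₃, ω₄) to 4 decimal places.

k = lx + ly = 0.12 + 0.1 = 0.2200;  k·ωz = 0.2200·-0.8 = -0.1760
ω₁ (FL) = (vx − vy − k·ωz)/r = 0.4260/0.075 = 5.6800
ω₂ (FR) = (vx + vy + k·ωz)/r = -0.0260/0.075 = -0.3467
ω₃ (RL) = (vx + vy − k·ωz)/r = 0.3260/0.075 = 4.3467
ω₄ (RR) = (vx − vy + k·ωz)/r = 0.0740/0.075 = 0.9867

(5.6800, -0.3467, 4.3467, 0.9867)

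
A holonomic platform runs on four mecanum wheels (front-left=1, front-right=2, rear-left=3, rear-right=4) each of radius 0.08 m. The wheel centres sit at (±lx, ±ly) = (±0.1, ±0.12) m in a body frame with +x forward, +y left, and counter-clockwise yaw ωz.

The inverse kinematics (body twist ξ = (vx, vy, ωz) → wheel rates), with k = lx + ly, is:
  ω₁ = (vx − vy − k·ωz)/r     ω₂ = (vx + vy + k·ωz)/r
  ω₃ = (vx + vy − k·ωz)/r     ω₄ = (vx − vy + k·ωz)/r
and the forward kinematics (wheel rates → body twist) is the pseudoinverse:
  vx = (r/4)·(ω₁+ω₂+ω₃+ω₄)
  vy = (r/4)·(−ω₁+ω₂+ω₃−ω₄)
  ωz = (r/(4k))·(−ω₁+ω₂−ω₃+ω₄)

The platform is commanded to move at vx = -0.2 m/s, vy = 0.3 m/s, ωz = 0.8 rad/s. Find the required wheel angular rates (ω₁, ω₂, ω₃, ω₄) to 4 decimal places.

(-8.4500, 3.4500, -0.9500, -4.0500)

k = lx + ly = 0.1 + 0.12 = 0.2200;  k·ωz = 0.2200·0.8 = 0.1760
ω₁ (FL) = (vx − vy − k·ωz)/r = -0.6760/0.08 = -8.4500
ω₂ (FR) = (vx + vy + k·ωz)/r = 0.2760/0.08 = 3.4500
ω₃ (RL) = (vx + vy − k·ωz)/r = -0.0760/0.08 = -0.9500
ω₄ (RR) = (vx − vy + k·ωz)/r = -0.3240/0.08 = -4.0500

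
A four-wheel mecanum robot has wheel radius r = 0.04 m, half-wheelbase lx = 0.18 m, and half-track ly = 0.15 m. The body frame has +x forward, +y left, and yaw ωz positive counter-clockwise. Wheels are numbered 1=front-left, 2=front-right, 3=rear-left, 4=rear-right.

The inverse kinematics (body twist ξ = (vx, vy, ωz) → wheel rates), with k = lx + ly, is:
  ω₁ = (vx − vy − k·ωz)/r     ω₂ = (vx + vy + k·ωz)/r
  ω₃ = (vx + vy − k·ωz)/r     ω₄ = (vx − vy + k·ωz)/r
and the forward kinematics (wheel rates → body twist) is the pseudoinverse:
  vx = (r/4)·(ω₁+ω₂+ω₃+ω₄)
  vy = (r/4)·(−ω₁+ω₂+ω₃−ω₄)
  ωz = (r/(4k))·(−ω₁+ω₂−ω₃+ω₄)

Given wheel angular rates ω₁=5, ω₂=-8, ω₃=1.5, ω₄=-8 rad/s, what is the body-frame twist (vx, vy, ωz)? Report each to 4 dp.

k = lx + ly = 0.18 + 0.15 = 0.3300
ω₁+ω₂+ω₃+ω₄ = -9.5000  →  vx = (0.04/4)·-9.5000 = -0.0950
−ω₁+ω₂+ω₃−ω₄ = -3.5000  →  vy = (0.04/4)·-3.5000 = -0.0350
−ω₁+ω₂−ω₃+ω₄ = -22.5000  →  ωz = (0.04/1.3200)·-22.5000 = -0.6818

(-0.0950, -0.0350, -0.6818)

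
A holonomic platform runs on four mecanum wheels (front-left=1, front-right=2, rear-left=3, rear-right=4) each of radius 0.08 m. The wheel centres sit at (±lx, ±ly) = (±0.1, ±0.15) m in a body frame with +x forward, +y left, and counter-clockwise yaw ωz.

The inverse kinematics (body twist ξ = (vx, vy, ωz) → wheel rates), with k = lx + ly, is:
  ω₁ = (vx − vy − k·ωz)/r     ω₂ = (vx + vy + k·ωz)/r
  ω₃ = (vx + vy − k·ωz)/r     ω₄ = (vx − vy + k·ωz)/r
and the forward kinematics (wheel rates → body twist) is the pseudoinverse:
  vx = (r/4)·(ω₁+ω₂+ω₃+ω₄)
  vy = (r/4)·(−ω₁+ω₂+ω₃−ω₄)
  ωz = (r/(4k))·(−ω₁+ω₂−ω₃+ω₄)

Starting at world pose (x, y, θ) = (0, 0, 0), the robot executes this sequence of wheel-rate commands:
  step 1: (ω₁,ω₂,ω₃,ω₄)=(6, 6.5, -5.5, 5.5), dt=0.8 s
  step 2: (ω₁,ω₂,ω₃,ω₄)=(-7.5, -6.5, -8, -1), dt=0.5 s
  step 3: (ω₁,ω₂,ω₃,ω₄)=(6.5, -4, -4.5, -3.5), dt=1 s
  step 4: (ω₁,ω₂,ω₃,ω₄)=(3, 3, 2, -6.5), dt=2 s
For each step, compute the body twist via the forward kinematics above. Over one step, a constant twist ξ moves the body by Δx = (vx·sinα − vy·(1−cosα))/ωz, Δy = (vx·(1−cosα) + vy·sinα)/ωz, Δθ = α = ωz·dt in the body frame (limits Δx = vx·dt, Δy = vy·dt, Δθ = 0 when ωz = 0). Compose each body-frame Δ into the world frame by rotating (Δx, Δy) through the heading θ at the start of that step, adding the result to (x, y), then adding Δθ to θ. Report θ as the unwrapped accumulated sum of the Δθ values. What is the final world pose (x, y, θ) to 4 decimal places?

step 1: ξ=(vx,vy,ωz)=(0.2500, -0.2100, 0.9200), dt=0.8 → body Δ=(0.2415, -0.0829, 0.7360) → world pose (0.2415, -0.0829, 0.7360)
step 2: ξ=(vx,vy,ωz)=(-0.4600, -0.1200, 0.6400), dt=0.5 → body Δ=(-0.2166, -0.0955, 0.3200) → world pose (0.1451, -0.2991, 1.0560)
step 3: ξ=(vx,vy,ωz)=(-0.1100, -0.2300, -0.7600), dt=1.0 → body Δ=(-0.1830, -0.1687, -0.7600) → world pose (0.2018, -0.5414, 0.2960)
step 4: ξ=(vx,vy,ωz)=(0.0300, 0.1700, -0.6800), dt=2.0 → body Δ=(0.2408, 0.2096, -1.3600) → world pose (0.3710, -0.2706, -1.0640)

(0.3710, -0.2706, -1.0640)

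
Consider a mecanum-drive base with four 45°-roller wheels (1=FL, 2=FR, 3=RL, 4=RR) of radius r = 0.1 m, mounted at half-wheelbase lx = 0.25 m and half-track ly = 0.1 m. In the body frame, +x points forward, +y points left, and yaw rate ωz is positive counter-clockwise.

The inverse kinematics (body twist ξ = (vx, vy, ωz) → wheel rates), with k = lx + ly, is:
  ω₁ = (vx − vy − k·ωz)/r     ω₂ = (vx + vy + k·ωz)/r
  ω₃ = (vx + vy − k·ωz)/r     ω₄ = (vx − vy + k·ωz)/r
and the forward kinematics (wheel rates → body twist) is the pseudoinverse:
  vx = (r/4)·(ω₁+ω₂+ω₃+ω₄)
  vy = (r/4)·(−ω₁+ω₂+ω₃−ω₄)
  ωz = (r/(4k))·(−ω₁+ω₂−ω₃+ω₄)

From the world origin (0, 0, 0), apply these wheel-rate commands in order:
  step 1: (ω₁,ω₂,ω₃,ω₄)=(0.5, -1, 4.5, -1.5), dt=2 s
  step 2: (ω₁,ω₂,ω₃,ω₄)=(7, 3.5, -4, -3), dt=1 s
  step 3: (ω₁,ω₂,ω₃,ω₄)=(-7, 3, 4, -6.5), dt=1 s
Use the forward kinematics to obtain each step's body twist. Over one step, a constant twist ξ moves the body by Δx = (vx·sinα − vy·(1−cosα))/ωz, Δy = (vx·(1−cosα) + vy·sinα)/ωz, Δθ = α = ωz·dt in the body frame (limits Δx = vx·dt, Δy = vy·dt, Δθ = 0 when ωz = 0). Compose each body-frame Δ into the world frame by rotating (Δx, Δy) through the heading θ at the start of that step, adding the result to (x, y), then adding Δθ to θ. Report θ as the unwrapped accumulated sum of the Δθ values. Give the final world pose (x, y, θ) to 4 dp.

(0.5843, 0.3066, -1.2857)

step 1: ξ=(vx,vy,ωz)=(0.0625, 0.1125, -0.5357), dt=2.0 → body Δ=(0.2119, 0.1236, -1.0714) → world pose (0.2119, 0.1236, -1.0714)
step 2: ξ=(vx,vy,ωz)=(0.0875, -0.1125, -0.1786), dt=1.0 → body Δ=(0.0770, -0.1197, -0.1786) → world pose (0.1437, -0.0014, -1.2500)
step 3: ξ=(vx,vy,ωz)=(-0.1625, 0.5125, -0.0357), dt=1.0 → body Δ=(-0.1533, 0.5153, -0.0357) → world pose (0.5843, 0.3066, -1.2857)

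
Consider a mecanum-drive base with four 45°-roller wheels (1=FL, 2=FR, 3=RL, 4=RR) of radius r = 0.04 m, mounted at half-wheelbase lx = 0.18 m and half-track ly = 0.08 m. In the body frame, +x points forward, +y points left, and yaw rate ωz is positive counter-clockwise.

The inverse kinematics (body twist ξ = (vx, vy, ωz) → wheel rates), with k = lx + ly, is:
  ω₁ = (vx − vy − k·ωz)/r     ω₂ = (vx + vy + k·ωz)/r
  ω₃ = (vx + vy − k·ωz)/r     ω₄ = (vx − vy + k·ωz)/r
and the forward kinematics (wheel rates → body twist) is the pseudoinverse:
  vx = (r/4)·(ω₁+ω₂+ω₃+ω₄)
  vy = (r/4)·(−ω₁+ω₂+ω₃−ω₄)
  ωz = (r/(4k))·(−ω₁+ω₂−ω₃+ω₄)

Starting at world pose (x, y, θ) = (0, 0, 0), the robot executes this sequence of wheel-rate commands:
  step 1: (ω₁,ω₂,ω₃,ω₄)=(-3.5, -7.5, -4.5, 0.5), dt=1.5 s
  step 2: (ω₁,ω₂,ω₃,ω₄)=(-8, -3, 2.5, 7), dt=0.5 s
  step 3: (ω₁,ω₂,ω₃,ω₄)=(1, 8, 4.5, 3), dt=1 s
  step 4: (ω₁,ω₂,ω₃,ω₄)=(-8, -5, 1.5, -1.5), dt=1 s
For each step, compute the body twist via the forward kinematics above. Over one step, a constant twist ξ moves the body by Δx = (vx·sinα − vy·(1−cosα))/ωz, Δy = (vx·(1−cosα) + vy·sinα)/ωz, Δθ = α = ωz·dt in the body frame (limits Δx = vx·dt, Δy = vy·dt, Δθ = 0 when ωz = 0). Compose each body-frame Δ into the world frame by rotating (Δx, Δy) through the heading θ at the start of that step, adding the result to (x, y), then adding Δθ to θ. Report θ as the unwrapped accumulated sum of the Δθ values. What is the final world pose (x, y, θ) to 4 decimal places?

step 1: ξ=(vx,vy,ωz)=(-0.1500, -0.0900, 0.0385), dt=1.5 → body Δ=(-0.2210, -0.1414, 0.0577) → world pose (-0.2210, -0.1414, 0.0577)
step 2: ξ=(vx,vy,ωz)=(-0.0150, 0.0050, 0.3654), dt=0.5 → body Δ=(-0.0077, 0.0018, 0.1827) → world pose (-0.2288, -0.1401, 0.2404)
step 3: ξ=(vx,vy,ωz)=(0.1650, 0.0850, 0.2115), dt=1.0 → body Δ=(0.1548, 0.1018, 0.2115) → world pose (-0.1026, -0.0044, 0.4519)
step 4: ξ=(vx,vy,ωz)=(-0.1300, 0.0600, 0.0000), dt=1.0 → body Δ=(-0.1300, 0.0600, 0.0000) → world pose (-0.2458, -0.0072, 0.4519)

(-0.2458, -0.0072, 0.4519)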